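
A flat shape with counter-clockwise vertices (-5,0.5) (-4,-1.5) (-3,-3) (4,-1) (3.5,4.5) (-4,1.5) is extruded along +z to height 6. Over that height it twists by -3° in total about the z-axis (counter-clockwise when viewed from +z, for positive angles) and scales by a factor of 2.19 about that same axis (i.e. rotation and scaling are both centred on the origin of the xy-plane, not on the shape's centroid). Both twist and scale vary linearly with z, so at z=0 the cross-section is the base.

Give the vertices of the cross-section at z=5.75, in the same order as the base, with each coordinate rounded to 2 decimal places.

Cross-section at z=5.75: (-10.63,1.61) (-8.71,-2.78) (-6.74,-6.09) (8.44,-2.57) (7.97,9.24) (-8.39,3.64)

t = z/height = 5.75/6 = 0.958333
s = 1 + (scale-1)·z/height = 1 + (2.19-1)·5.75/6 = 2.140417
θ = twist·z/height = -3°·5.75/6 = -2.8750° = -0.050178 rad
cos θ = 0.998741, sin θ = -0.050157 (intermediates below are computed at full precision and shown rounded to 5 d.p.)
v1: (-5,0.5) → rotate → (-4.96863,0.75016) → ×s → (-10.63493,1.60565) → (-10.63,1.61)
v2: (-4,-1.5) → rotate → (-4.07020,-1.29748) → ×s → (-8.71193,-2.77716) → (-8.71,-2.78)
v3: (-3,-3) → rotate → (-3.14670,-2.84575) → ×s → (-6.73524,-6.09110) → (-6.74,-6.09)
v4: (4,-1) → rotate → (3.94481,-1.19937) → ×s → (8.44353,-2.56715) → (8.44,-2.57)
v5: (3.5,4.5) → rotate → (3.72130,4.31879) → ×s → (7.96514,9.24400) → (7.97,9.24)
v6: (-4,1.5) → rotate → (-3.91973,1.69874) → ×s → (-8.38985,3.63601) → (-8.39,3.64)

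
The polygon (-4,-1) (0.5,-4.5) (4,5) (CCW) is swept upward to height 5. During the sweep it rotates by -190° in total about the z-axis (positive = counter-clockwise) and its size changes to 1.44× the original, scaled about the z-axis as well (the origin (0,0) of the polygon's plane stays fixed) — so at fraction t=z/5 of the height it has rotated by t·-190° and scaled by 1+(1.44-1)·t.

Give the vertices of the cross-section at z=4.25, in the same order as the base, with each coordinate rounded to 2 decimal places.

t = z/height = 4.25/5 = 0.85
s = 1 + (scale-1)·z/height = 1 + (1.44-1)·4.25/5 = 1.374000
θ = twist·z/height = -190°·4.25/5 = -161.5000° = -2.818707 rad
cos θ = -0.948324, sin θ = -0.317305 (intermediates below are computed at full precision and shown rounded to 5 d.p.)
v1: (-4,-1) → rotate → (3.47599,2.21754) → ×s → (4.77601,3.04690) → (4.78,3.05)
v2: (0.5,-4.5) → rotate → (-1.90203,4.10880) → ×s → (-2.61339,5.64550) → (-2.61,5.65)
v3: (4,5) → rotate → (-2.20677,-6.01084) → ×s → (-3.03210,-8.25889) → (-3.03,-8.26)

Cross-section at z=4.25: (4.78,3.05) (-2.61,5.65) (-3.03,-8.26)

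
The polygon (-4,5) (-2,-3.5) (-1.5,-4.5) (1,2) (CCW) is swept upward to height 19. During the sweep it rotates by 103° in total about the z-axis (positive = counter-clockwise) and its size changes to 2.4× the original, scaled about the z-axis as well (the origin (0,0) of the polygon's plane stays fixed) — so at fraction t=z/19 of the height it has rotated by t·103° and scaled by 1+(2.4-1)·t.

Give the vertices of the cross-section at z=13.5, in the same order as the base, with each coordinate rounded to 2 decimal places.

Cross-section at z=13.5: (-11.86,-4.75) (5.53,-5.84) (7.73,-5.46) (-3.24,3.06)

t = z/height = 13.5/19 = 0.710526
s = 1 + (scale-1)·z/height = 1 + (2.4-1)·13.5/19 = 1.994737
θ = twist·z/height = 103°·13.5/19 = 73.1842° = 1.277305 rad
cos θ = 0.289296, sin θ = 0.957240 (intermediates below are computed at full precision and shown rounded to 5 d.p.)
v1: (-4,5) → rotate → (-5.94338,-2.38248) → ×s → (-11.85548,-4.75242) → (-11.86,-4.75)
v2: (-2,-3.5) → rotate → (2.77175,-2.92701) → ×s → (5.52891,-5.83862) → (5.53,-5.84)
v3: (-1.5,-4.5) → rotate → (3.87364,-2.73769) → ×s → (7.72688,-5.46097) → (7.73,-5.46)
v4: (1,2) → rotate → (-1.62518,1.53583) → ×s → (-3.24181,3.06358) → (-3.24,3.06)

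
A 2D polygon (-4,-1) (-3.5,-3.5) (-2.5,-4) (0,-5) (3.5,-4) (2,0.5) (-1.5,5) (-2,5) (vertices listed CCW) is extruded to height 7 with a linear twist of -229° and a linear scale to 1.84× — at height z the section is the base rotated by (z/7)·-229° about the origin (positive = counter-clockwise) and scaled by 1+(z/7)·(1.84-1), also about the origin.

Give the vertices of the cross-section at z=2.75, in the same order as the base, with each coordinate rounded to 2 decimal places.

t = z/height = 2.75/7 = 0.392857
s = 1 + (scale-1)·z/height = 1 + (1.84-1)·2.75/7 = 1.330000
θ = twist·z/height = -229°·2.75/7 = -89.9643° = -1.570173 rad
cos θ = 0.000623, sin θ = -1.000000 (intermediates below are computed at full precision and shown rounded to 5 d.p.)
v1: (-4,-1) → rotate → (-1.00249,3.99938) → ×s → (-1.33332,5.31917) → (-1.33,5.32)
v2: (-3.5,-3.5) → rotate → (-3.50218,3.49782) → ×s → (-4.65790,4.65210) → (-4.66,4.65)
v3: (-2.5,-4) → rotate → (-4.00156,2.49751) → ×s → (-5.32207,3.32168) → (-5.32,3.32)
v4: (0,-5) → rotate → (-5.00000,-0.00312) → ×s → (-6.65000,-0.00415) → (-6.65,0.00)
v5: (3.5,-4) → rotate → (-3.99782,-3.50249) → ×s → (-5.31710,-4.65832) → (-5.32,-4.66)
v6: (2,0.5) → rotate → (0.50125,-1.99969) → ×s → (0.66666,-2.65958) → (0.67,-2.66)
v7: (-1.5,5) → rotate → (4.99906,1.50312) → ×s → (6.64876,1.99914) → (6.65,2.00)
v8: (-2,5) → rotate → (4.99875,2.00312) → ×s → (6.64834,2.66414) → (6.65,2.66)

Cross-section at z=2.75: (-1.33,5.32) (-4.66,4.65) (-5.32,3.32) (-6.65,0.00) (-5.32,-4.66) (0.67,-2.66) (6.65,2.00) (6.65,2.66)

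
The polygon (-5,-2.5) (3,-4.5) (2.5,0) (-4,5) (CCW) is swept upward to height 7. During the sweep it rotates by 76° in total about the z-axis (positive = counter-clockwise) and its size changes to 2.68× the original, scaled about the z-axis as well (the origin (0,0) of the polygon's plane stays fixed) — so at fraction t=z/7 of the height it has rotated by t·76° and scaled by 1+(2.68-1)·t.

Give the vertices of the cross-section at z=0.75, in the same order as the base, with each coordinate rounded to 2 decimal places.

t = z/height = 0.75/7 = 0.107143
s = 1 + (scale-1)·z/height = 1 + (2.68-1)·0.75/7 = 1.180000
θ = twist·z/height = 76°·0.75/7 = 8.1429° = 0.142120 rad
cos θ = 0.989918, sin θ = 0.141642 (intermediates below are computed at full precision and shown rounded to 5 d.p.)
v1: (-5,-2.5) → rotate → (-4.59549,-3.18300) → ×s → (-5.42267,-3.75594) → (-5.42,-3.76)
v2: (3,-4.5) → rotate → (3.60714,-4.02971) → ×s → (4.25643,-4.75505) → (4.26,-4.76)
v3: (2.5,0) → rotate → (2.47479,0.35410) → ×s → (2.92026,0.41784) → (2.92,0.42)
v4: (-4,5) → rotate → (-4.66788,4.38302) → ×s → (-5.50810,5.17197) → (-5.51,5.17)

Cross-section at z=0.75: (-5.42,-3.76) (4.26,-4.76) (2.92,0.42) (-5.51,5.17)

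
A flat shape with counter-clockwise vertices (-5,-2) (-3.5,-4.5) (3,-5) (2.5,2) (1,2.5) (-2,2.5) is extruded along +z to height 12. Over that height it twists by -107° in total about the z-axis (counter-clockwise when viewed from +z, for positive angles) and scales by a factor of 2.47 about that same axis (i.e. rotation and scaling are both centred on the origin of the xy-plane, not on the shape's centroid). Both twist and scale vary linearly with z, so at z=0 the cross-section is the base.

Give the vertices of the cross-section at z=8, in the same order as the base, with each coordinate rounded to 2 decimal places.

t = z/height = 8/12 = 0.666667
s = 1 + (scale-1)·z/height = 1 + (2.47-1)·8/12 = 1.980000
θ = twist·z/height = -107°·8/12 = -71.3333° = -1.245002 rad
cos θ = 0.320062, sin θ = -0.947397 (intermediates below are computed at full precision and shown rounded to 5 d.p.)
v1: (-5,-2) → rotate → (-3.49510,4.09686) → ×s → (-6.92030,8.11178) → (-6.92,8.11)
v2: (-3.5,-4.5) → rotate → (-5.38350,1.87561) → ×s → (-10.65933,3.71371) → (-10.66,3.71)
v3: (3,-5) → rotate → (-3.77680,-4.44250) → ×s → (-7.47806,-8.79615) → (-7.48,-8.80)
v4: (2.5,2) → rotate → (2.69495,-1.72837) → ×s → (5.33600,-3.42217) → (5.34,-3.42)
v5: (1,2.5) → rotate → (2.68855,-0.14724) → ×s → (5.32334,-0.29154) → (5.32,-0.29)
v6: (-2,2.5) → rotate → (1.72837,2.69495) → ×s → (3.42217,5.33600) → (3.42,5.34)

Cross-section at z=8: (-6.92,8.11) (-10.66,3.71) (-7.48,-8.80) (5.34,-3.42) (5.32,-0.29) (3.42,5.34)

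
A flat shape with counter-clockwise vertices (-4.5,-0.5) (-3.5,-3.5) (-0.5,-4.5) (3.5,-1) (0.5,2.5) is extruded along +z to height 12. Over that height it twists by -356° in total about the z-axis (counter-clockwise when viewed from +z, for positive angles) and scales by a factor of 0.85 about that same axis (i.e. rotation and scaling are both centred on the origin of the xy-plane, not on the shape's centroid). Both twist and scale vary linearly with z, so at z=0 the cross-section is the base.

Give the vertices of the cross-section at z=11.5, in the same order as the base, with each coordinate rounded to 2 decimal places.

t = z/height = 11.5/12 = 0.958333
s = 1 + (scale-1)·z/height = 1 + (0.85-1)·11.5/12 = 0.856250
θ = twist·z/height = -356°·11.5/12 = -341.1667° = -5.954482 rad
cos θ = 0.946462, sin θ = 0.322816 (intermediates below are computed at full precision and shown rounded to 5 d.p.)
v1: (-4.5,-0.5) → rotate → (-4.09767,-1.92590) → ×s → (-3.50863,-1.64906) → (-3.51,-1.65)
v2: (-3.5,-3.5) → rotate → (-2.18276,-4.44247) → ×s → (-1.86899,-3.80387) → (-1.87,-3.80)
v3: (-0.5,-4.5) → rotate → (0.97944,-4.42049) → ×s → (0.83865,-3.78504) → (0.84,-3.79)
v4: (3.5,-1) → rotate → (3.63543,0.18340) → ×s → (3.11284,0.15703) → (3.11,0.16)
v5: (0.5,2.5) → rotate → (-0.33381,2.52756) → ×s → (-0.28582,2.16423) → (-0.29,2.16)

Cross-section at z=11.5: (-3.51,-1.65) (-1.87,-3.80) (0.84,-3.79) (3.11,0.16) (-0.29,2.16)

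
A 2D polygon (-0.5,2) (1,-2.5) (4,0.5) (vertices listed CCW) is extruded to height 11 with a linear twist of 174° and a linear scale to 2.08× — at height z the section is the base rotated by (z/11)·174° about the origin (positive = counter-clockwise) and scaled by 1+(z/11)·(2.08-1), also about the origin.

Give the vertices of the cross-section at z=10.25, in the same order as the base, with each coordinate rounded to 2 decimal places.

Cross-section at z=10.25: (-0.28,-4.13) (-0.37,5.39) (-7.95,1.51)

t = z/height = 10.25/11 = 0.931818
s = 1 + (scale-1)·z/height = 1 + (2.08-1)·10.25/11 = 2.006364
θ = twist·z/height = 174°·10.25/11 = 162.1364° = 2.829813 rad
cos θ = -0.951789, sin θ = 0.306753 (intermediates below are computed at full precision and shown rounded to 5 d.p.)
v1: (-0.5,2) → rotate → (-0.13761,-2.05695) → ×s → (-0.27610,-4.12700) → (-0.28,-4.13)
v2: (1,-2.5) → rotate → (-0.18491,2.68623) → ×s → (-0.37099,5.38955) → (-0.37,5.39)
v3: (4,0.5) → rotate → (-3.96053,0.75112) → ×s → (-7.94627,1.50701) → (-7.95,1.51)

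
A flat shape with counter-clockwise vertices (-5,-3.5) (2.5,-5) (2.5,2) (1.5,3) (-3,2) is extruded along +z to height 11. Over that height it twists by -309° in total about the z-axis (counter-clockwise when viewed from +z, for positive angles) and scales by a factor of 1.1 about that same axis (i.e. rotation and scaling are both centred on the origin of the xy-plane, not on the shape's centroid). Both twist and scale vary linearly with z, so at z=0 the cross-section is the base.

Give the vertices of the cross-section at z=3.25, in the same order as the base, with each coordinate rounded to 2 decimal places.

Cross-section at z=3.25: (-3.49,5.23) (-5.20,-2.46) (2.00,-2.62) (3.05,-1.61) (2.13,3.04)

t = z/height = 3.25/11 = 0.295455
s = 1 + (scale-1)·z/height = 1 + (1.1-1)·3.25/11 = 1.029545
θ = twist·z/height = -309°·3.25/11 = -91.2955° = -1.593406 rad
cos θ = -0.022608, sin θ = -0.999744 (intermediates below are computed at full precision and shown rounded to 5 d.p.)
v1: (-5,-3.5) → rotate → (-3.38607,5.07785) → ×s → (-3.48611,5.22788) → (-3.49,5.23)
v2: (2.5,-5) → rotate → (-5.05524,-2.38632) → ×s → (-5.20460,-2.45683) → (-5.20,-2.46)
v3: (2.5,2) → rotate → (1.94297,-2.54458) → ×s → (2.00037,-2.61976) → (2.00,-2.62)
v4: (1.5,3) → rotate → (2.96532,-1.56744) → ×s → (3.05293,-1.61375) → (3.05,-1.61)
v5: (-3,2) → rotate → (2.06731,2.95402) → ×s → (2.12839,3.04129) → (2.13,3.04)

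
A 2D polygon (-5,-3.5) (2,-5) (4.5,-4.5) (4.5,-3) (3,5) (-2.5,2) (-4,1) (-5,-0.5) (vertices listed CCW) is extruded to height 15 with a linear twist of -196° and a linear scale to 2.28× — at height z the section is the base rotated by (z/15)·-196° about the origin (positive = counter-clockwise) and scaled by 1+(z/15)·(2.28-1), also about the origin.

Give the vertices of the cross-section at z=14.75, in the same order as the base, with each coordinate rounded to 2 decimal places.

t = z/height = 14.75/15 = 0.983333
s = 1 + (scale-1)·z/height = 1 + (2.28-1)·14.75/15 = 2.258667
θ = twist·z/height = -196°·14.75/15 = -192.7333° = -3.363831 rad
cos θ = -0.975406, sin θ = 0.220414 (intermediates below are computed at full precision and shown rounded to 5 d.p.)
v1: (-5,-3.5) → rotate → (5.64848,2.31185) → ×s → (12.75803,5.22171) → (12.76,5.22)
v2: (2,-5) → rotate → (-0.84874,5.31786) → ×s → (-1.91703,12.01127) → (-1.92,12.01)
v3: (4.5,-4.5) → rotate → (-3.39747,5.38119) → ×s → (-7.67375,12.15432) → (-7.67,12.15)
v4: (4.5,-3) → rotate → (-3.72809,3.91808) → ×s → (-8.42051,8.84964) → (-8.42,8.85)
v5: (3,5) → rotate → (-4.02829,-4.21579) → ×s → (-9.09856,-9.52207) → (-9.10,-9.52)
v6: (-2.5,2) → rotate → (1.99769,-2.50185) → ×s → (4.51211,-5.65084) → (4.51,-5.65)
v7: (-4,1) → rotate → (3.68121,-1.85706) → ×s → (8.31463,-4.19448) → (8.31,-4.19)
v8: (-5,-0.5) → rotate → (4.98724,-0.61437) → ×s → (11.26451,-1.38765) → (11.26,-1.39)

Cross-section at z=14.75: (12.76,5.22) (-1.92,12.01) (-7.67,12.15) (-8.42,8.85) (-9.10,-9.52) (4.51,-5.65) (8.31,-4.19) (11.26,-1.39)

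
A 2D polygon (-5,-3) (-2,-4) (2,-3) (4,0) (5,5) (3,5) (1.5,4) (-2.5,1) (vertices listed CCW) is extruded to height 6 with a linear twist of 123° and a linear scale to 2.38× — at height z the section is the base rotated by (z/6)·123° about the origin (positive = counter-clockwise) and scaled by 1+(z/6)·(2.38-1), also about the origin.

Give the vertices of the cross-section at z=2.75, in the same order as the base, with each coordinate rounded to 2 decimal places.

Cross-section at z=2.75: (-0.44,-9.51) (3.63,-6.33) (5.89,0.01) (3.62,5.44) (-2.28,11.32) (-4.08,8.60) (-4.08,5.66) (-3.62,-2.49)

t = z/height = 2.75/6 = 0.458333
s = 1 + (scale-1)·z/height = 1 + (2.38-1)·2.75/6 = 1.632500
θ = twist·z/height = 123°·2.75/6 = 56.3750° = 0.983929 rad
cos θ = 0.553755, sin θ = 0.832680 (intermediates below are computed at full precision and shown rounded to 5 d.p.)
v1: (-5,-3) → rotate → (-0.27074,-5.82466) → ×s → (-0.44198,-9.50876) → (-0.44,-9.51)
v2: (-2,-4) → rotate → (2.22321,-3.88038) → ×s → (3.62939,-6.33472) → (3.63,-6.33)
v3: (2,-3) → rotate → (3.60555,0.00409) → ×s → (5.88606,0.00668) → (5.89,0.01)
v4: (4,0) → rotate → (2.21502,3.33072) → ×s → (3.61602,5.43740) → (3.62,5.44)
v5: (5,5) → rotate → (-1.39462,6.93217) → ×s → (-2.27672,11.31677) → (-2.28,11.32)
v6: (3,5) → rotate → (-2.50213,5.26681) → ×s → (-4.08473,8.59807) → (-4.08,8.60)
v7: (1.5,4) → rotate → (-2.50009,3.46404) → ×s → (-4.08139,5.65504) → (-4.08,5.66)
v8: (-2.5,1) → rotate → (-2.21707,-1.52794) → ×s → (-3.61936,-2.49437) → (-3.62,-2.49)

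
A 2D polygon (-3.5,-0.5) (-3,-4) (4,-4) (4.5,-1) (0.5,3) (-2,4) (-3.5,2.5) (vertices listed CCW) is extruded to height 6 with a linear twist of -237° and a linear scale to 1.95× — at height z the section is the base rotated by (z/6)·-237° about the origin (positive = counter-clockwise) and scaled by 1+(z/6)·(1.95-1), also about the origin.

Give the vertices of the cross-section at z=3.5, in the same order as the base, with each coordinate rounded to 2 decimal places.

Cross-section at z=3.5: (3.54,4.20) (-0.66,7.74) (-8.78,0.50) (-6.25,-3.50) (2.52,-4.00) (6.46,-2.57) (6.65,0.72)

t = z/height = 3.5/6 = 0.583333
s = 1 + (scale-1)·z/height = 1 + (1.95-1)·3.5/6 = 1.554167
θ = twist·z/height = -237°·3.5/6 = -138.2500° = -2.412918 rad
cos θ = -0.746057, sin θ = -0.665882 (intermediates below are computed at full precision and shown rounded to 5 d.p.)
v1: (-3.5,-0.5) → rotate → (2.27826,2.70361) → ×s → (3.54080,4.20187) → (3.54,4.20)
v2: (-3,-4) → rotate → (-0.42535,4.98187) → ×s → (-0.66107,7.74266) → (-0.66,7.74)
v3: (4,-4) → rotate → (-5.64776,0.32070) → ×s → (-8.77755,0.49843) → (-8.78,0.50)
v4: (4.5,-1) → rotate → (-4.02314,-2.25041) → ×s → (-6.25263,-3.49751) → (-6.25,-3.50)
v5: (0.5,3) → rotate → (1.62462,-2.57111) → ×s → (2.52492,-3.99594) → (2.52,-4.00)
v6: (-2,4) → rotate → (4.15564,-1.65247) → ×s → (6.45856,-2.56821) → (6.46,-2.57)
v7: (-3.5,2.5) → rotate → (4.27590,0.46544) → ×s → (6.64547,0.72338) → (6.65,0.72)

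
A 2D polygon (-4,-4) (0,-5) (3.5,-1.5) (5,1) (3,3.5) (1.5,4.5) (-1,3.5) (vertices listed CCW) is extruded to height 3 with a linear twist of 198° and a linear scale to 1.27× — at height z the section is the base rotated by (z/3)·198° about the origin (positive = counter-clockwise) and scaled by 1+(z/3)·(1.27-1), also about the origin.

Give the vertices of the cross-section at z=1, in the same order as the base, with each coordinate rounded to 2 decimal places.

t = z/height = 1/3 = 0.333333
s = 1 + (scale-1)·z/height = 1 + (1.27-1)·1/3 = 1.090000
θ = twist·z/height = 198°·1/3 = 66.0000° = 1.151917 rad
cos θ = 0.406737, sin θ = 0.913545 (intermediates below are computed at full precision and shown rounded to 5 d.p.)
v1: (-4,-4) → rotate → (2.02724,-5.28113) → ×s → (2.20969,-5.75643) → (2.21,-5.76)
v2: (0,-5) → rotate → (4.56773,-2.03368) → ×s → (4.97882,-2.21671) → (4.98,-2.22)
v3: (3.5,-1.5) → rotate → (2.79390,2.58730) → ×s → (3.04535,2.82016) → (3.05,2.82)
v4: (5,1) → rotate → (1.12014,4.97446) → ×s → (1.22095,5.42217) → (1.22,5.42)
v5: (3,3.5) → rotate → (-1.97720,4.16421) → ×s → (-2.15515,4.53899) → (-2.16,4.54)
v6: (1.5,4.5) → rotate → (-3.50085,3.20063) → ×s → (-3.81593,3.48869) → (-3.82,3.49)
v7: (-1,3.5) → rotate → (-3.60415,0.51003) → ×s → (-3.92852,0.55594) → (-3.93,0.56)

Cross-section at z=1: (2.21,-5.76) (4.98,-2.22) (3.05,2.82) (1.22,5.42) (-2.16,4.54) (-3.82,3.49) (-3.93,0.56)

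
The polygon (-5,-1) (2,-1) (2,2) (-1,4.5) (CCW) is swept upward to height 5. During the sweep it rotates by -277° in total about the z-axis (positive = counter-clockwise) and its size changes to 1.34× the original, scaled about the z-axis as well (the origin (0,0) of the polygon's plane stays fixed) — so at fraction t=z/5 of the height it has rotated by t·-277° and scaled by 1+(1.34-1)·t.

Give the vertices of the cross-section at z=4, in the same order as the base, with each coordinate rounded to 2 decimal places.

Cross-section at z=4: (5.60,-3.27) (-1.06,2.64) (-3.59,-0.21) (-2.85,-5.12)

t = z/height = 4/5 = 0.8
s = 1 + (scale-1)·z/height = 1 + (1.34-1)·4/5 = 1.272000
θ = twist·z/height = -277°·4/5 = -221.6000° = -3.867650 rad
cos θ = -0.747798, sin θ = 0.663926 (intermediates below are computed at full precision and shown rounded to 5 d.p.)
v1: (-5,-1) → rotate → (4.40292,-2.57183) → ×s → (5.60051,-3.27137) → (5.60,-3.27)
v2: (2,-1) → rotate → (-0.83167,2.07565) → ×s → (-1.05788,2.64023) → (-1.06,2.64)
v3: (2,2) → rotate → (-2.82345,-0.16774) → ×s → (-3.59143,-0.21337) → (-3.59,-0.21)
v4: (-1,4.5) → rotate → (-2.23987,-4.02902) → ×s → (-2.84911,-5.12491) → (-2.85,-5.12)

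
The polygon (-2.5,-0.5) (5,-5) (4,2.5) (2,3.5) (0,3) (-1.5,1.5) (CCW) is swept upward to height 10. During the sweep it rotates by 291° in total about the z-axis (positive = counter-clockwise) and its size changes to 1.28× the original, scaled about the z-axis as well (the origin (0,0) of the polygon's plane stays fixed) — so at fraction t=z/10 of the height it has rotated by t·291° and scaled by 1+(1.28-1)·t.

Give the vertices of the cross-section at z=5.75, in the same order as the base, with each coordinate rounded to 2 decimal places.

t = z/height = 5.75/10 = 0.575
s = 1 + (scale-1)·z/height = 1 + (1.28-1)·5.75/10 = 1.161000
θ = twist·z/height = 291°·5.75/10 = 167.3250° = 2.920372 rad
cos θ = -0.975630, sin θ = 0.219421 (intermediates below are computed at full precision and shown rounded to 5 d.p.)
v1: (-2.5,-0.5) → rotate → (2.54879,-0.06074) → ×s → (2.95914,-0.07051) → (2.96,-0.07)
v2: (5,-5) → rotate → (-3.78105,5.97525) → ×s → (-4.38980,6.93727) → (-4.39,6.94)
v3: (4,2.5) → rotate → (-4.45107,-1.56139) → ×s → (-5.16770,-1.81278) → (-5.17,-1.81)
v4: (2,3.5) → rotate → (-2.71923,-2.97587) → ×s → (-3.15703,-3.45498) → (-3.16,-3.45)
v5: (0,3) → rotate → (-0.65826,-2.92689) → ×s → (-0.76424,-3.39812) → (-0.76,-3.40)
v6: (-1.5,1.5) → rotate → (1.13431,-1.79258) → ×s → (1.31694,-2.08118) → (1.32,-2.08)

Cross-section at z=5.75: (2.96,-0.07) (-4.39,6.94) (-5.17,-1.81) (-3.16,-3.45) (-0.76,-3.40) (1.32,-2.08)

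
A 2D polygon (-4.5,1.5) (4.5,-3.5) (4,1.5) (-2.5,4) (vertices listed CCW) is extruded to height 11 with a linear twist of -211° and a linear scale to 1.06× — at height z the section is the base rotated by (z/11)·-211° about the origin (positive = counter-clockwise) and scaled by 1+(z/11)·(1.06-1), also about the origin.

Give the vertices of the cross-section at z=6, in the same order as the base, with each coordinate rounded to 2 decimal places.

t = z/height = 6/11 = 0.545455
s = 1 + (scale-1)·z/height = 1 + (1.06-1)·6/11 = 1.032727
θ = twist·z/height = -211°·6/11 = -115.0909° = -2.008715 rad
cos θ = -0.424056, sin θ = -0.905636 (intermediates below are computed at full precision and shown rounded to 5 d.p.)
v1: (-4.5,1.5) → rotate → (3.26670,3.43928) → ×s → (3.37362,3.55184) → (3.37,3.55)
v2: (4.5,-3.5) → rotate → (-5.07798,-2.59117) → ×s → (-5.24417,-2.67597) → (-5.24,-2.68)
v3: (4,1.5) → rotate → (-0.33777,-4.25863) → ×s → (-0.34882,-4.39800) → (-0.35,-4.40)
v4: (-2.5,4) → rotate → (4.68268,0.56787) → ×s → (4.83594,0.58645) → (4.84,0.59)

Cross-section at z=6: (3.37,3.55) (-5.24,-2.68) (-0.35,-4.40) (4.84,0.59)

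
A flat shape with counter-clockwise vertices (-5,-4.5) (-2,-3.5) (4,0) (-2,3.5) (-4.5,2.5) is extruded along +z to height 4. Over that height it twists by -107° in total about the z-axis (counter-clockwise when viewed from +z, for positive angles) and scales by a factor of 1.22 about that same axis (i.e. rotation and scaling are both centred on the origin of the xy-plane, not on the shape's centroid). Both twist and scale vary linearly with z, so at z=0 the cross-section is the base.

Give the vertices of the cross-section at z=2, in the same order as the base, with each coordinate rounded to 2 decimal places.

Cross-section at z=2: (-7.32,1.49) (-4.44,-0.53) (2.64,-3.57) (1.80,4.10) (-0.74,5.67)

t = z/height = 2/4 = 0.5
s = 1 + (scale-1)·z/height = 1 + (1.22-1)·2/4 = 1.110000
θ = twist·z/height = -107°·2/4 = -53.5000° = -0.933751 rad
cos θ = 0.594823, sin θ = -0.803857 (intermediates below are computed at full precision and shown rounded to 5 d.p.)
v1: (-5,-4.5) → rotate → (-6.59147,1.34258) → ×s → (-7.31653,1.49027) → (-7.32,1.49)
v2: (-2,-3.5) → rotate → (-4.00314,-0.47417) → ×s → (-4.44349,-0.52632) → (-4.44,-0.53)
v3: (4,0) → rotate → (2.37929,-3.21543) → ×s → (2.64101,-3.56912) → (2.64,-3.57)
v4: (-2,3.5) → rotate → (1.62385,3.68959) → ×s → (1.80248,4.09545) → (1.80,4.10)
v5: (-4.5,2.5) → rotate → (-0.66706,5.10441) → ×s → (-0.74044,5.66590) → (-0.74,5.67)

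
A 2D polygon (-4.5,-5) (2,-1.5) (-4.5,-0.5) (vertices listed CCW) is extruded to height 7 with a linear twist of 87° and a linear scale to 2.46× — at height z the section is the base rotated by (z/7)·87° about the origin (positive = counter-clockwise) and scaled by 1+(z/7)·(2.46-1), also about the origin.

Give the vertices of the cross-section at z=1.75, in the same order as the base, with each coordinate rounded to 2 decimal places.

t = z/height = 1.75/7 = 0.25
s = 1 + (scale-1)·z/height = 1 + (2.46-1)·1.75/7 = 1.365000
θ = twist·z/height = 87°·1.75/7 = 21.7500° = 0.379609 rad
cos θ = 0.928810, sin θ = 0.370557 (intermediates below are computed at full precision and shown rounded to 5 d.p.)
v1: (-4.5,-5) → rotate → (-2.32686,-6.31156) → ×s → (-3.17616,-8.61527) → (-3.18,-8.62)
v2: (2,-1.5) → rotate → (2.41346,-0.65210) → ×s → (3.29437,-0.89012) → (3.29,-0.89)
v3: (-4.5,-0.5) → rotate → (-3.99436,-2.13191) → ×s → (-5.45231,-2.91006) → (-5.45,-2.91)

Cross-section at z=1.75: (-3.18,-8.62) (3.29,-0.89) (-5.45,-2.91)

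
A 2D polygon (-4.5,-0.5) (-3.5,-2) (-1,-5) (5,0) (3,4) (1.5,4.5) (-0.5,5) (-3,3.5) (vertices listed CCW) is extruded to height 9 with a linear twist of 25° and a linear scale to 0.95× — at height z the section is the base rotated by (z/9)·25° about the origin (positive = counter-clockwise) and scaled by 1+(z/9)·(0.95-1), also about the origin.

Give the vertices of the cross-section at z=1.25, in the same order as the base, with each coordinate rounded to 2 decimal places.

Cross-section at z=1.25: (-4.43,-0.77) (-3.35,-2.19) (-0.69,-5.02) (4.96,0.30) (2.73,4.15) (1.22,4.55) (-0.80,4.93) (-3.18,3.29)

t = z/height = 1.25/9 = 0.138889
s = 1 + (scale-1)·z/height = 1 + (0.95-1)·1.25/9 = 0.993056
θ = twist·z/height = 25°·1.25/9 = 3.4722° = 0.060602 rad
cos θ = 0.998164, sin θ = 0.060565 (intermediates below are computed at full precision and shown rounded to 5 d.p.)
v1: (-4.5,-0.5) → rotate → (-4.46146,-0.77162) → ×s → (-4.43047,-0.76626) → (-4.43,-0.77)
v2: (-3.5,-2) → rotate → (-3.37245,-2.20830) → ×s → (-3.34903,-2.19297) → (-3.35,-2.19)
v3: (-1,-5) → rotate → (-0.69534,-5.05139) → ×s → (-0.69051,-5.01631) → (-0.69,-5.02)
v4: (5,0) → rotate → (4.99082,0.30282) → ×s → (4.95616,0.30072) → (4.96,0.30)
v5: (3,4) → rotate → (2.75223,4.17435) → ×s → (2.73312,4.14536) → (2.73,4.15)
v6: (1.5,4.5) → rotate → (1.22471,4.58259) → ×s → (1.21620,4.55076) → (1.22,4.55)
v7: (-0.5,5) → rotate → (-0.80191,4.96054) → ×s → (-0.79634,4.92609) → (-0.80,4.93)
v8: (-3,3.5) → rotate → (-3.20647,3.31188) → ×s → (-3.18420,3.28888) → (-3.18,3.29)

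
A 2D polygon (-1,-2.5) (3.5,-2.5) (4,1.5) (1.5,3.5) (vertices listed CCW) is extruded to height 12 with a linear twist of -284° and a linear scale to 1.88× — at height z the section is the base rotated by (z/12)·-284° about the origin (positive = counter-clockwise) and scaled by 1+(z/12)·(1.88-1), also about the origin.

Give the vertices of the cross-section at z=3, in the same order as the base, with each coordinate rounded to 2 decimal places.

Cross-section at z=3: (-3.28,0.16) (-1.49,-5.03) (3.32,-4.02) (4.63,-0.34)

t = z/height = 3/12 = 0.25
s = 1 + (scale-1)·z/height = 1 + (1.88-1)·3/12 = 1.220000
θ = twist·z/height = -284°·3/12 = -71.0000° = -1.239184 rad
cos θ = 0.325568, sin θ = -0.945519 (intermediates below are computed at full precision and shown rounded to 5 d.p.)
v1: (-1,-2.5) → rotate → (-2.68936,0.13160) → ×s → (-3.28102,0.16055) → (-3.28,0.16)
v2: (3.5,-2.5) → rotate → (-1.22431,-4.12324) → ×s → (-1.49366,-5.03035) → (-1.49,-5.03)
v3: (4,1.5) → rotate → (2.72055,-3.29372) → ×s → (3.31907,-4.01834) → (3.32,-4.02)
v4: (1.5,3.5) → rotate → (3.79767,-0.27879) → ×s → (4.63315,-0.34012) → (4.63,-0.34)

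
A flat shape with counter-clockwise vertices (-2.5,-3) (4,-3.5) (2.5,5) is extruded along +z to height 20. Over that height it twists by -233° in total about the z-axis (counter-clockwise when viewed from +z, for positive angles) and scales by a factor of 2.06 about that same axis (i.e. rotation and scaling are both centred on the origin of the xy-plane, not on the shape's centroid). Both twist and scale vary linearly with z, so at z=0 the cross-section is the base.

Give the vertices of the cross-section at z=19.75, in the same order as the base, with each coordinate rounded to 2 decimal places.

Cross-section at z=19.75: (7.99,0.01) (0.24,10.88) (-11.13,-2.64)

t = z/height = 19.75/20 = 0.9875
s = 1 + (scale-1)·z/height = 1 + (2.06-1)·19.75/20 = 2.046750
θ = twist·z/height = -233°·19.75/20 = -230.0875° = -4.015784 rad
cos θ = -0.641617, sin θ = 0.767025 (intermediates below are computed at full precision and shown rounded to 5 d.p.)
v1: (-2.5,-3) → rotate → (3.90512,0.00729) → ×s → (7.99280,0.01492) → (7.99,0.01)
v2: (4,-3.5) → rotate → (0.11812,5.31376) → ×s → (0.24176,10.87594) → (0.24,10.88)
v3: (2.5,5) → rotate → (-5.43917,-1.29052) → ×s → (-11.13262,-2.64138) → (-11.13,-2.64)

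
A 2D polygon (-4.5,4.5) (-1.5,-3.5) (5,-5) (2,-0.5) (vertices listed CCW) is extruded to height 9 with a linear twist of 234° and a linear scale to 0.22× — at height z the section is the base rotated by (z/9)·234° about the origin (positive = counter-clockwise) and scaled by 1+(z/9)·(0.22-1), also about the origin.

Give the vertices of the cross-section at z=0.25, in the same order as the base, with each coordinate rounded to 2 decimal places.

t = z/height = 0.25/9 = 0.0277778
s = 1 + (scale-1)·z/height = 1 + (0.22-1)·0.25/9 = 0.978333
θ = twist·z/height = 234°·0.25/9 = 6.5000° = 0.113446 rad
cos θ = 0.993572, sin θ = 0.113203 (intermediates below are computed at full precision and shown rounded to 5 d.p.)
v1: (-4.5,4.5) → rotate → (-4.98049,3.96166) → ×s → (-4.87258,3.87582) → (-4.87,3.88)
v2: (-1.5,-3.5) → rotate → (-1.09415,-3.64731) → ×s → (-1.07044,-3.56828) → (-1.07,-3.57)
v3: (5,-5) → rotate → (5.53388,-4.40184) → ×s → (5.41397,-4.30647) → (5.41,-4.31)
v4: (2,-0.5) → rotate → (2.04375,-0.27038) → ×s → (1.99946,-0.26452) → (2.00,-0.26)

Cross-section at z=0.25: (-4.87,3.88) (-1.07,-3.57) (5.41,-4.31) (2.00,-0.26)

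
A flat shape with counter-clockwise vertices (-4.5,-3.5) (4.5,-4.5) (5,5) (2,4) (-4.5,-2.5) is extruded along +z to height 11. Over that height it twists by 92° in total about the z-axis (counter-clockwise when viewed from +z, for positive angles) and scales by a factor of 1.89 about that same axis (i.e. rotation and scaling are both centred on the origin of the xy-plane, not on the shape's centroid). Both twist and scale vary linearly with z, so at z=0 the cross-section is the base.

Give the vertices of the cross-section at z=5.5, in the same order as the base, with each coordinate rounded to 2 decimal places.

Cross-section at z=5.5: (-0.88,-8.19) (9.19,0.16) (-0.18,10.22) (-2.15,6.09) (-1.92,-7.19)

t = z/height = 5.5/11 = 0.5
s = 1 + (scale-1)·z/height = 1 + (1.89-1)·5.5/11 = 1.445000
θ = twist·z/height = 92°·5.5/11 = 46.0000° = 0.802851 rad
cos θ = 0.694658, sin θ = 0.719340 (intermediates below are computed at full precision and shown rounded to 5 d.p.)
v1: (-4.5,-3.5) → rotate → (-0.60827,-5.66833) → ×s → (-0.87896,-8.19074) → (-0.88,-8.19)
v2: (4.5,-4.5) → rotate → (6.36299,0.11107) → ×s → (9.19452,0.16049) → (9.19,0.16)
v3: (5,5) → rotate → (-0.12341,7.06999) → ×s → (-0.17832,10.21614) → (-0.18,10.22)
v4: (2,4) → rotate → (-1.48804,4.21731) → ×s → (-2.15022,6.09402) → (-2.15,6.09)
v5: (-4.5,-2.5) → rotate → (-1.32761,-4.97368) → ×s → (-1.91840,-7.18696) → (-1.92,-7.19)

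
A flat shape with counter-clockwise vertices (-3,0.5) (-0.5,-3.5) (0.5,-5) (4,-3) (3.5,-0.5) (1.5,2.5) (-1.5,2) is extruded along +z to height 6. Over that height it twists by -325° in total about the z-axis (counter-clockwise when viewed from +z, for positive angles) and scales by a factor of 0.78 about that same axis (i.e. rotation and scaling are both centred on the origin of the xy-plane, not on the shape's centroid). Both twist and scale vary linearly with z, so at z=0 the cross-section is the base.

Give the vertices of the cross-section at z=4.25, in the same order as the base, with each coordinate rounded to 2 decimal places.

t = z/height = 4.25/6 = 0.708333
s = 1 + (scale-1)·z/height = 1 + (0.78-1)·4.25/6 = 0.844167
θ = twist·z/height = -325°·4.25/6 = -230.2083° = -4.017893 rad
cos θ = -0.639998, sin θ = 0.768377 (intermediates below are computed at full precision and shown rounded to 5 d.p.)
v1: (-3,0.5) → rotate → (1.53581,-2.62513) → ×s → (1.29648,-2.21605) → (1.30,-2.22)
v2: (-0.5,-3.5) → rotate → (3.00932,1.85580) → ×s → (2.54037,1.56661) → (2.54,1.57)
v3: (0.5,-5) → rotate → (3.52188,3.58418) → ×s → (2.97306,3.02564) → (2.97,3.03)
v4: (4,-3) → rotate → (-0.25486,4.99350) → ×s → (-0.21515,4.21535) → (-0.22,4.22)
v5: (3.5,-0.5) → rotate → (-1.85580,3.00932) → ×s → (-1.56661,2.54037) → (-1.57,2.54)
v6: (1.5,2.5) → rotate → (-2.88094,-0.44743) → ×s → (-2.43199,-0.37771) → (-2.43,-0.38)
v7: (-1.5,2) → rotate → (-0.57676,-2.43256) → ×s → (-0.48688,-2.05349) → (-0.49,-2.05)

Cross-section at z=4.25: (1.30,-2.22) (2.54,1.57) (2.97,3.03) (-0.22,4.22) (-1.57,2.54) (-2.43,-0.38) (-0.49,-2.05)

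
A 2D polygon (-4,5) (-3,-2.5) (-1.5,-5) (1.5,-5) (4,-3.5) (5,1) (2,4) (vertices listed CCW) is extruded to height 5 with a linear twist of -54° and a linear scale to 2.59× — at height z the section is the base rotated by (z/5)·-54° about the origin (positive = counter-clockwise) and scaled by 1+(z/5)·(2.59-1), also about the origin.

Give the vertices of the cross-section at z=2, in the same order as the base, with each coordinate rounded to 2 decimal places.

Cross-section at z=2: (-3.07,10.01) (-6.07,-2.00) (-5.29,-6.70) (-0.73,-8.51) (3.98,-7.73) (8.21,-1.49) (5.45,4.88)

t = z/height = 2/5 = 0.4
s = 1 + (scale-1)·z/height = 1 + (2.59-1)·2/5 = 1.636000
θ = twist·z/height = -54°·2/5 = -21.6000° = -0.376991 rad
cos θ = 0.929776, sin θ = -0.368125 (intermediates below are computed at full precision and shown rounded to 5 d.p.)
v1: (-4,5) → rotate → (-1.87848,6.12138) → ×s → (-3.07320,10.01458) → (-3.07,10.01)
v2: (-3,-2.5) → rotate → (-3.70964,-1.22007) → ×s → (-6.06897,-1.99603) → (-6.07,-2.00)
v3: (-1.5,-5) → rotate → (-3.23529,-4.09670) → ×s → (-5.29293,-6.70219) → (-5.29,-6.70)
v4: (1.5,-5) → rotate → (-0.44596,-5.20107) → ×s → (-0.72959,-8.50895) → (-0.73,-8.51)
v5: (4,-3.5) → rotate → (2.43067,-4.72672) → ×s → (3.97658,-7.73291) → (3.98,-7.73)
v6: (5,1) → rotate → (5.01701,-0.91085) → ×s → (8.20782,-1.49014) → (8.21,-1.49)
v7: (2,4) → rotate → (3.33205,2.98286) → ×s → (5.45124,4.87995) → (5.45,4.88)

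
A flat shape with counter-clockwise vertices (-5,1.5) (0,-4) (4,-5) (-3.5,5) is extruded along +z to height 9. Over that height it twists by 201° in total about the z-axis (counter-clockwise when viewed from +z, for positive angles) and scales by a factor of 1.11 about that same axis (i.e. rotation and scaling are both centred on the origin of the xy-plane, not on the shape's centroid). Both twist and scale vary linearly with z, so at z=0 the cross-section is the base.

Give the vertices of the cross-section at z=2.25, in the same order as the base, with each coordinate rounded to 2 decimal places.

Cross-section at z=2.25: (-4.47,-2.96) (3.16,-2.63) (6.58,-0.13) (-6.25,0.52)

t = z/height = 2.25/9 = 0.25
s = 1 + (scale-1)·z/height = 1 + (1.11-1)·2.25/9 = 1.027500
θ = twist·z/height = 201°·2.25/9 = 50.2500° = 0.877028 rad
cos θ = 0.639439, sin θ = 0.768842 (intermediates below are computed at full precision and shown rounded to 5 d.p.)
v1: (-5,1.5) → rotate → (-4.35046,-2.88505) → ×s → (-4.47010,-2.96439) → (-4.47,-2.96)
v2: (0,-4) → rotate → (3.07537,-2.55776) → ×s → (3.15994,-2.62809) → (3.16,-2.63)
v3: (4,-5) → rotate → (6.40197,-0.12183) → ×s → (6.57802,-0.12518) → (6.58,-0.13)
v4: (-3.5,5) → rotate → (-6.08225,0.50625) → ×s → (-6.24951,0.52017) → (-6.25,0.52)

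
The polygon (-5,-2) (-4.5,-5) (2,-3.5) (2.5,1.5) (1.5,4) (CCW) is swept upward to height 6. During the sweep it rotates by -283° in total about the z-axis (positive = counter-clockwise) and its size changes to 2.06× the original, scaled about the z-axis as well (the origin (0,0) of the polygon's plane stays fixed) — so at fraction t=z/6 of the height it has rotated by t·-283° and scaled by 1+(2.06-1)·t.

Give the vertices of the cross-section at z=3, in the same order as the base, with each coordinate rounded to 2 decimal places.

Cross-section at z=3: (4.08,7.16) (0.63,10.27) (-5.73,2.29) (-1.56,-4.18) (2.01,-6.22)

t = z/height = 3/6 = 0.5
s = 1 + (scale-1)·z/height = 1 + (2.06-1)·3/6 = 1.530000
θ = twist·z/height = -283°·3/6 = -141.5000° = -2.469641 rad
cos θ = -0.782608, sin θ = -0.622515 (intermediates below are computed at full precision and shown rounded to 5 d.p.)
v1: (-5,-2) → rotate → (2.66801,4.67779) → ×s → (4.08206,7.15702) → (4.08,7.16)
v2: (-4.5,-5) → rotate → (0.40916,6.71436) → ×s → (0.62602,10.27297) → (0.63,10.27)
v3: (2,-3.5) → rotate → (-3.74402,1.49410) → ×s → (-5.72835,2.28597) → (-5.73,2.29)
v4: (2.5,1.5) → rotate → (-1.02275,-2.73020) → ×s → (-1.56481,-4.17720) → (-1.56,-4.18)
v5: (1.5,4) → rotate → (1.31615,-4.06420) → ×s → (2.01370,-6.21823) → (2.01,-6.22)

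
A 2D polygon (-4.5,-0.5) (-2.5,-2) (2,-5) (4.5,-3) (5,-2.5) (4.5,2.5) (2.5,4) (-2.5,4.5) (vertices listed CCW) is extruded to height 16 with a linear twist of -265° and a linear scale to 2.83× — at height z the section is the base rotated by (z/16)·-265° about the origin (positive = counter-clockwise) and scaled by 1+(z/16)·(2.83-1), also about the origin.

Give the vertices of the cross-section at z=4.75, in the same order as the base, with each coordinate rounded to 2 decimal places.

Cross-section at z=4.75: (-2.12,6.66) (-3.78,3.18) (-6.96,-4.54) (-3.18,-7.72) (-2.27,-8.32) (5.15,-6.05) (6.81,-2.57) (6.05,5.15)

t = z/height = 4.75/16 = 0.296875
s = 1 + (scale-1)·z/height = 1 + (2.83-1)·4.75/16 = 1.543281
θ = twist·z/height = -265°·4.75/16 = -78.6719° = -1.373083 rad
cos θ = 0.196427, sin θ = -0.980518 (intermediates below are computed at full precision and shown rounded to 5 d.p.)
v1: (-4.5,-0.5) → rotate → (-1.37418,4.31412) → ×s → (-2.12075,6.65790) → (-2.12,6.66)
v2: (-2.5,-2) → rotate → (-2.45211,2.05844) → ×s → (-3.78429,3.17675) → (-3.78,3.18)
v3: (2,-5) → rotate → (-4.50974,-2.94317) → ×s → (-6.95979,-4.54215) → (-6.96,-4.54)
v4: (4.5,-3) → rotate → (-2.05763,-5.00162) → ×s → (-3.17550,-7.71890) → (-3.18,-7.72)
v5: (5,-2.5) → rotate → (-1.46916,-5.39366) → ×s → (-2.26732,-8.32394) → (-2.27,-8.32)
v6: (4.5,2.5) → rotate → (3.33522,-3.92126) → ×s → (5.14718,-6.05161) → (5.15,-6.05)
v7: (2.5,4) → rotate → (4.41314,-1.66559) → ×s → (6.81072,-2.57047) → (6.81,-2.57)
v8: (-2.5,4.5) → rotate → (3.92126,3.33522) → ×s → (6.05161,5.14718) → (6.05,5.15)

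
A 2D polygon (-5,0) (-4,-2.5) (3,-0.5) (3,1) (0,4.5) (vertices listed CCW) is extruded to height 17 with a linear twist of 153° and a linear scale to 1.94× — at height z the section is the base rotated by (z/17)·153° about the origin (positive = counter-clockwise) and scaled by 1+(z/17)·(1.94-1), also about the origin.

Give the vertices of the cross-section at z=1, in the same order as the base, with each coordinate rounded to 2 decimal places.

Cross-section at z=1: (-5.21,-0.83) (-3.76,-3.27) (3.21,-0.03) (2.96,1.54) (-0.74,4.69)

t = z/height = 1/17 = 0.0588235
s = 1 + (scale-1)·z/height = 1 + (1.94-1)·1/17 = 1.055294
θ = twist·z/height = 153°·1/17 = 9.0000° = 0.157080 rad
cos θ = 0.987688, sin θ = 0.156434 (intermediates below are computed at full precision and shown rounded to 5 d.p.)
v1: (-5,0) → rotate → (-4.93844,-0.78217) → ×s → (-5.21151,-0.82542) → (-5.21,-0.83)
v2: (-4,-2.5) → rotate → (-3.55967,-3.09496) → ×s → (-3.75650,-3.26609) → (-3.76,-3.27)
v3: (3,-0.5) → rotate → (3.04128,-0.02454) → ×s → (3.20945,-0.02590) → (3.21,-0.03)
v4: (3,1) → rotate → (2.80663,1.45699) → ×s → (2.96182,1.53755) → (2.96,1.54)
v5: (0,4.5) → rotate → (-0.70396,4.44460) → ×s → (-0.74288,4.69036) → (-0.74,4.69)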